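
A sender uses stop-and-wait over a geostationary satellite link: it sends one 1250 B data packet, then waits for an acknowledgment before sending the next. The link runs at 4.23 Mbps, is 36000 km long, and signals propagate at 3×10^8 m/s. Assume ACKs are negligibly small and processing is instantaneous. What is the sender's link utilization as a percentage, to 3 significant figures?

0.975 %

t_tx = L/R = 10000/4230000 = 0.00236407 s.
t_prop = 36000000/300000000 = 0.12 s; RTT = 0.24 s.
Cycle = t_tx + RTT = 0.242364 s.
Utilization = t_tx / cycle = 0.00236407/0.242364 = 0.975 %.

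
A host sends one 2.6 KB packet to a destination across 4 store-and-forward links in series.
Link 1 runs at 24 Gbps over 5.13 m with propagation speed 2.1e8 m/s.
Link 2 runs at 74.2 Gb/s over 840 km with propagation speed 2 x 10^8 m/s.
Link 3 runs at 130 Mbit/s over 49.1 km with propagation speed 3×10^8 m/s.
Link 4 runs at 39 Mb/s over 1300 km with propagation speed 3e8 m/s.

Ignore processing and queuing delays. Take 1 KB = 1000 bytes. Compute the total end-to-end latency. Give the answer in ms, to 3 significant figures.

9.39 ms

L = 20800 bits.
Transmission delays (L/R per hop): 0.000866667, 0.000280323, 0.16, 0.533333 ms; sum = 0.69448 ms.
Propagation delays (d/s per hop): 2.44286e-05, 4.2, 0.163667, 4.33333 ms; sum = 8.69702 ms.
End-to-end = 9.39 ms.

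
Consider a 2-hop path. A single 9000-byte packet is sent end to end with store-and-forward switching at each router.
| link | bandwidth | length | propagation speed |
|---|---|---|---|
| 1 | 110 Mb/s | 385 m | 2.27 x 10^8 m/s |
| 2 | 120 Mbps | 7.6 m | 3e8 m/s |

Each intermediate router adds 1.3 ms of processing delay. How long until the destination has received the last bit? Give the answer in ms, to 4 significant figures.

2.556 ms

L = 9000 × 8 = 72000 bits.
Transmission delays (L/R per hop): 0.654545, 0.6 ms; sum = 1.25455 ms.
Propagation delays (d/s per hop): 0.00169604, 2.53333e-05 ms; sum = 0.00172137 ms.
Processing at 1 router(s): 1 × 1.3 ms = 1.3 ms.
End-to-end = 2.556 ms.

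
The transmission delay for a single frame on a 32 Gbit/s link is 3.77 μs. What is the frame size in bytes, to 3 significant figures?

15100 bytes

L = R × t_tx = 32000000000 b/s × 3.77e-06 s = 120640 bits.
In bytes: 120640 / 8 = 15100 bytes.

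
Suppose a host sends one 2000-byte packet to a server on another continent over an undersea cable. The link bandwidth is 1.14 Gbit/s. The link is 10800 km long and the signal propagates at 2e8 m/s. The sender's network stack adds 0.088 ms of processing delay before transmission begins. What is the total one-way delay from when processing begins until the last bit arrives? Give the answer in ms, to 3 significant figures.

54.1 ms

L = 2000 × 8 = 16000 bits.
Transmission delay = L/R = 16000 / 1140000000 = 0.0140351 ms.
Propagation delay = d/s = 10800000 m / 200000000 m/s = 54 ms.
Plus processing delay 0.088 ms = 0.088 ms.
Total = 54.1 ms.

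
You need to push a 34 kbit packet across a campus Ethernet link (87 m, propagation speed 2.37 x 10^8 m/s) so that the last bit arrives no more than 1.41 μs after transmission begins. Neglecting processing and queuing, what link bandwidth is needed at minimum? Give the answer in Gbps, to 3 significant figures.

32.6 Gbps

Propagation delay = 87 / 237000000 = 0.367089 μs.
Transmission budget = 1.41 − 0.367089 = 1.04291 μs.
R ≥ L / t_tx = 34000 bits / 1.04291e-06 s = 32.6 Gbps.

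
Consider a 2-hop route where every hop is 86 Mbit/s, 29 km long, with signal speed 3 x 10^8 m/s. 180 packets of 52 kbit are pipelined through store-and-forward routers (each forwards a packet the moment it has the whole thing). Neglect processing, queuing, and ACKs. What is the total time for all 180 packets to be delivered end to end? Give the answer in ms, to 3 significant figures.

110 ms

Per-hop transmission t_tx = L/R = 52000/86000000 = 0.604651 ms.
Per-hop propagation t_prop = 29000/300000000 = 0.0966667 ms.
Pipeline fill: first packet needs 2·t_tx to clear all hops; remaining 179 packets each add one t_tx.
Total = (2+180-1)·t_tx + 2·t_prop = 181·0.604651 + 2·0.0966667 = 110 ms.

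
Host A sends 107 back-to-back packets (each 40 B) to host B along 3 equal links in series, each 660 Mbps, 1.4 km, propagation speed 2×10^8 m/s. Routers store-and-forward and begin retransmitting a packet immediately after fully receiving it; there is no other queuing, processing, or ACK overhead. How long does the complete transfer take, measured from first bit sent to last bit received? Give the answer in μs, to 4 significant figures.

Per-hop transmission t_tx = L/R = 320/660000000 = 0.484848 μs.
Per-hop propagation t_prop = 1400/200000000 = 7 μs.
Pipeline fill: first packet needs 3·t_tx to clear all hops; remaining 106 packets each add one t_tx.
Total = (3+107-1)·t_tx + 3·t_prop = 109·0.484848 + 3·7 = 73.85 μs.

73.85 μs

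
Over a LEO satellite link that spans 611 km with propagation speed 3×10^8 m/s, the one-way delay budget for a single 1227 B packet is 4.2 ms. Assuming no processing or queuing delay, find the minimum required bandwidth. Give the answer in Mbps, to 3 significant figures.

4.54 Mbps

L = 9816 bits.
Propagation delay = 611000 / 300000000 = 2.03667 ms.
Transmission budget = 4.2 − 2.03667 = 2.16333 ms.
R ≥ L / t_tx = 9816 bits / 0.00216333 s = 4.54 Mbps.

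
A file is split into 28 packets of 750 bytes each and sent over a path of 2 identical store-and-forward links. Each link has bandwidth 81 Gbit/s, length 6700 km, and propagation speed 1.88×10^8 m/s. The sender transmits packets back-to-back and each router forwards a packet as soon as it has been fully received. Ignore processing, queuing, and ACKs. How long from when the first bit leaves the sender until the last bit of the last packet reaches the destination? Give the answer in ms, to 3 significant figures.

71.3 ms

Per-hop transmission t_tx = L/R = 6000/81000000000 = 7.40741e-05 ms.
Per-hop propagation t_prop = 6700000/188000000 = 35.6383 ms.
Pipeline fill: first packet needs 2·t_tx to clear all hops; remaining 27 packets each add one t_tx.
Total = (2+28-1)·t_tx + 2·t_prop = 29·7.40741e-05 + 2·35.6383 = 71.3 ms.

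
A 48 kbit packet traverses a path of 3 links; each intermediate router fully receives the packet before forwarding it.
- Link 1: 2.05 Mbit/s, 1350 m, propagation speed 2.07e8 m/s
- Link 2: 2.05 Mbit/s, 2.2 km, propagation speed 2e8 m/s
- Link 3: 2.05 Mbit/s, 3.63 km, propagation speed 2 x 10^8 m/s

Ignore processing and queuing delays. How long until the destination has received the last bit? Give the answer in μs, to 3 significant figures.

L = 48000 bits.
Transmission delay per hop = L/R = 48000/2.05e+06 = 23414.6 μs; 3 hops → 70243.9 μs.
Propagation delays (d/s per hop): 6.52174, 11, 18.15 μs; sum = 35.6717 μs.
End-to-end = 70300 μs.

70300 μs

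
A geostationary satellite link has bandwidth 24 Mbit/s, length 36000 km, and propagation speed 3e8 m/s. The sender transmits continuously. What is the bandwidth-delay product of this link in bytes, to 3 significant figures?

360000 bytes

Propagation delay = 36000000 / 300000000 = 0.12 s.
BDP = R × t_prop = 24000000 × 0.12 = 2880000 bits.
In bytes: 2880000/8 = 360000 bytes.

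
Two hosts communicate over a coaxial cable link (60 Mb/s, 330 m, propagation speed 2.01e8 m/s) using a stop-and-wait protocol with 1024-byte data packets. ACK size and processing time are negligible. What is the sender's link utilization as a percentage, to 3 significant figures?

t_tx = L/R = 8192/60000000 = 0.000136533 s.
t_prop = 330/2.01e+08 = 1.64179e-06 s; RTT = 3.28358e-06 s.
Cycle = t_tx + RTT = 0.000139817 s.
Utilization = t_tx / cycle = 0.000136533/0.000139817 = 97.7 %.

97.7 %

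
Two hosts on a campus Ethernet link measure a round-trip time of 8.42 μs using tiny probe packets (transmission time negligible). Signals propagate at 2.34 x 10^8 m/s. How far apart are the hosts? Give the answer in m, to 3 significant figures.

985 m

One-way propagation = RTT/2 = 4.21 μs.
d = s × t = 234000000 × 4.21e-06 = 985 m.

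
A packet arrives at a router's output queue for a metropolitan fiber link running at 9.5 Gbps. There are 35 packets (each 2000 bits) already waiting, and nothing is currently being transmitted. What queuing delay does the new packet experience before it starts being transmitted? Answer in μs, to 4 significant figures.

7.368 μs

Each queued packet: L/R = 2000/9500000000 = 0.210526 μs.
35 queued → 7.36842 μs.
Queuing delay = 7.368 μs.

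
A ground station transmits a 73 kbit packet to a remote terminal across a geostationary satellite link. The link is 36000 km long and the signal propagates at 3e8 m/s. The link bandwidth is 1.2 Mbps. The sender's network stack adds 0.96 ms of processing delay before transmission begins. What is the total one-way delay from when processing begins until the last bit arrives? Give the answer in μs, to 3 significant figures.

L = 73000 bits.
Transmission delay = L/R = 73000 / 1200000 = 60833.3 μs.
Propagation delay = d/s = 36000000 m / 300000000 m/s = 120000 μs.
Plus processing delay 0.96 ms = 960 μs.
Total = 182000 μs.

182000 μs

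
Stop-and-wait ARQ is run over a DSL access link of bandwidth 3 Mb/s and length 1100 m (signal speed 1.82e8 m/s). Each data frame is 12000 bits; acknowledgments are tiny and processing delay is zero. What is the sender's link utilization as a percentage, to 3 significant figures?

t_tx = L/R = 12000/3000000 = 0.004 s.
t_prop = 1100/182000000 = 6.04396e-06 s; RTT = 1.20879e-05 s.
Cycle = t_tx + RTT = 0.00401209 s.
Utilization = t_tx / cycle = 0.004/0.00401209 = 99.7 %.

99.7 %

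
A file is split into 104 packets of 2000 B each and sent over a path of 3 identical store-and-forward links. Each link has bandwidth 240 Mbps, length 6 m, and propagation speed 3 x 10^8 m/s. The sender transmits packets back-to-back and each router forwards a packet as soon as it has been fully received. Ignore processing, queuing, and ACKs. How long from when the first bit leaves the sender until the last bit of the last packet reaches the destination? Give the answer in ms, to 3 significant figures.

7.07 ms

Per-hop transmission t_tx = L/R = 16000/240000000 = 0.0666667 ms.
Per-hop propagation t_prop = 6/300000000 = 2e-05 ms.
Pipeline fill: first packet needs 3·t_tx to clear all hops; remaining 103 packets each add one t_tx.
Total = (3+104-1)·t_tx + 3·t_prop = 106·0.0666667 + 3·2e-05 = 7.07 ms.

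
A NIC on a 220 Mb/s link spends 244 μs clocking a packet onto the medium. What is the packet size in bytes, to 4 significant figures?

6710 bytes

L = R × t_tx = 220000000 b/s × 0.000244 s = 53680 bits.
In bytes: 53680 / 8 = 6710 bytes.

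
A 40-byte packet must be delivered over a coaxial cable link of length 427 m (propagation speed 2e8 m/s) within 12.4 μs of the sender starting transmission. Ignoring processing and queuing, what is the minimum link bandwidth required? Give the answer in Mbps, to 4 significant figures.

31.17 Mbps

L = 320 bits.
Propagation delay = 427 / 200000000 = 2.135 μs.
Transmission budget = 12.4 − 2.135 = 10.265 μs.
R ≥ L / t_tx = 320 bits / 1.0265e-05 s = 31.17 Mbps.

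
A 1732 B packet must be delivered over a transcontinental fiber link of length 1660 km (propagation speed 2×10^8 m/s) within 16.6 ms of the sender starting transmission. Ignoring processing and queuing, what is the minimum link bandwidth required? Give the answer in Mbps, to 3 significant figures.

L = 13856 bits.
Propagation delay = 1660000 / 200000000 = 8.3 ms.
Transmission budget = 16.6 − 8.3 = 8.3 ms.
R ≥ L / t_tx = 13856 bits / 0.0083 s = 1.67 Mbps.

1.67 Mbps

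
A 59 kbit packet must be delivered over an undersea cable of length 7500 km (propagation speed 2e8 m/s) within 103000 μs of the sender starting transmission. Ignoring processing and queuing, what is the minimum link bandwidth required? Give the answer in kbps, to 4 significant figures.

900.8 kbps

Propagation delay = 7500000 / 200000000 = 37500 μs.
Transmission budget = 103000 − 37500 = 65500 μs.
R ≥ L / t_tx = 59000 bits / 0.0655 s = 900.8 kbps.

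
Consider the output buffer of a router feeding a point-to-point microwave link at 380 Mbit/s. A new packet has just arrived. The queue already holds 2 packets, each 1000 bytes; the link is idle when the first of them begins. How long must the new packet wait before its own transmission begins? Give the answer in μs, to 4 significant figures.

42.11 μs

Each queued packet: L/R = 8000/380000000 = 21.0526 μs.
2 queued → 42.1053 μs.
Queuing delay = 42.11 μs.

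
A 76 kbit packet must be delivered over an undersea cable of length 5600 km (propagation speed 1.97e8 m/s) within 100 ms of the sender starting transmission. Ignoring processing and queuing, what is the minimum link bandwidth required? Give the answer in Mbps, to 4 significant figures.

Propagation delay = 5600000 / 197000000 = 28.4264 ms.
Transmission budget = 100 − 28.4264 = 71.5736 ms.
R ≥ L / t_tx = 76000 bits / 0.0715736 s = 1.062 Mbps.

1.062 Mbps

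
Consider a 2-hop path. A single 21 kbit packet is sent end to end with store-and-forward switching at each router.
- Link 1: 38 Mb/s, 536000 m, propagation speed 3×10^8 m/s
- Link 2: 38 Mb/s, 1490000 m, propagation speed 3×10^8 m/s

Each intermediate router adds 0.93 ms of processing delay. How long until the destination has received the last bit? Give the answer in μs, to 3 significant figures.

L = 21000 bits.
Transmission delay per hop = L/R = 21000/38000000 = 552.632 μs; 2 hops → 1105.26 μs.
Propagation delays (d/s per hop): 1786.67, 4966.67 μs; sum = 6753.33 μs.
Processing at 1 router(s): 1 × 0.93 ms = 930 μs.
End-to-end = 8790 μs.

8790 μs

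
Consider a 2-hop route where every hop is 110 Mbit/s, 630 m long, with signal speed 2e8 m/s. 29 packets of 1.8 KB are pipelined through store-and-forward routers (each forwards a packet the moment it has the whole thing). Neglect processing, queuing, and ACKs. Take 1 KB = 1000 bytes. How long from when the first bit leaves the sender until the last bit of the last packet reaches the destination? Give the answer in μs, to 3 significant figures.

3930 μs

Per-hop transmission t_tx = L/R = 14400/110000000 = 130.909 μs.
Per-hop propagation t_prop = 630/200000000 = 3.15 μs.
Pipeline fill: first packet needs 2·t_tx to clear all hops; remaining 28 packets each add one t_tx.
Total = (2+29-1)·t_tx + 2·t_prop = 30·130.909 + 2·3.15 = 3930 μs.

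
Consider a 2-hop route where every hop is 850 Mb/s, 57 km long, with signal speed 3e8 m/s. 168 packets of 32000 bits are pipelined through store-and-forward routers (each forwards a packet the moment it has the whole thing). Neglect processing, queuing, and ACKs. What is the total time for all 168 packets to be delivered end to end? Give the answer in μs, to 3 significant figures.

6740 μs

Per-hop transmission t_tx = L/R = 32000/850000000 = 37.6471 μs.
Per-hop propagation t_prop = 57000/300000000 = 190 μs.
Pipeline fill: first packet needs 2·t_tx to clear all hops; remaining 167 packets each add one t_tx.
Total = (2+168-1)·t_tx + 2·t_prop = 169·37.6471 + 2·190 = 6740 μs.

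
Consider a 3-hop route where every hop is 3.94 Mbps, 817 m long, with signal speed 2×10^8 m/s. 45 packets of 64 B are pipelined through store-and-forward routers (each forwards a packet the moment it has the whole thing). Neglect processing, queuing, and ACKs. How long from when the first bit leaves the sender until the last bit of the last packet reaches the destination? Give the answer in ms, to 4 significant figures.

Per-hop transmission t_tx = L/R = 512/3940000 = 0.129949 ms.
Per-hop propagation t_prop = 817/200000000 = 0.004085 ms.
Pipeline fill: first packet needs 3·t_tx to clear all hops; remaining 44 packets each add one t_tx.
Total = (3+45-1)·t_tx + 3·t_prop = 47·0.129949 + 3·0.004085 = 6.120 ms.

6.120 ms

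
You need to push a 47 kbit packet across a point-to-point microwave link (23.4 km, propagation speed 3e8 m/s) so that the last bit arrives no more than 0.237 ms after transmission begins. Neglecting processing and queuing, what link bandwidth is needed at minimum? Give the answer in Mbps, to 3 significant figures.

Propagation delay = 23400 / 300000000 = 0.078 ms.
Transmission budget = 0.237 − 0.078 = 0.159 ms.
R ≥ L / t_tx = 47000 bits / 0.000159 s = 296 Mbps.

296 Mbps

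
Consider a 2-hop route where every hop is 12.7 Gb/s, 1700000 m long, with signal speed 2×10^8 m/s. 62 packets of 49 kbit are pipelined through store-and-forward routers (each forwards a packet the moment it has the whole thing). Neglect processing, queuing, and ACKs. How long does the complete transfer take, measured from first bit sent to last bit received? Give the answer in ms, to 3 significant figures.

17.2 ms

Per-hop transmission t_tx = L/R = 49000/12700000000 = 0.00385827 ms.
Per-hop propagation t_prop = 1700000/200000000 = 8.5 ms.
Pipeline fill: first packet needs 2·t_tx to clear all hops; remaining 61 packets each add one t_tx.
Total = (2+62-1)·t_tx + 2·t_prop = 63·0.00385827 + 2·8.5 = 17.2 ms.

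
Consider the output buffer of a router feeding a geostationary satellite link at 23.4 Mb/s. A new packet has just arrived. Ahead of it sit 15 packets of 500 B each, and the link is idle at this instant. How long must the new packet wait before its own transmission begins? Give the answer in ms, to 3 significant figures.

Each queued packet: L/R = 4000/23400000 = 0.17094 ms.
15 queued → 2.5641 ms.
Queuing delay = 2.56 ms.

2.56 ms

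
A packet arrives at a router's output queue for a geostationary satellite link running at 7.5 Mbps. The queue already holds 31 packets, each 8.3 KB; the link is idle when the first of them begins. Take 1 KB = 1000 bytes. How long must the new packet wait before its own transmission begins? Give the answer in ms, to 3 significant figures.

Each queued packet: L/R = 66400/7500000 = 8.85333 ms.
31 queued → 274.453 ms.
Queuing delay = 274 ms.

274 ms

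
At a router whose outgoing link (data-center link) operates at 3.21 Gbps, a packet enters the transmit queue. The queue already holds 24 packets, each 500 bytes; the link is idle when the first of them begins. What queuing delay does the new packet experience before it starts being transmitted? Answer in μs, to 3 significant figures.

29.9 μs

Each queued packet: L/R = 4000/3210000000 = 1.24611 μs.
24 queued → 29.9065 μs.
Queuing delay = 29.9 μs.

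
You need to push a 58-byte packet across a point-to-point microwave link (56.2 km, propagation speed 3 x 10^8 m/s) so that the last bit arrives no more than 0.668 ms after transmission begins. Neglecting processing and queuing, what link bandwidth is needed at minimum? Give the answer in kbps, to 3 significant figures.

L = 464 bits.
Propagation delay = 56200 / 300000000 = 0.187333 ms.
Transmission budget = 0.668 − 0.187333 = 0.480667 ms.
R ≥ L / t_tx = 464 bits / 0.000480667 s = 965 kbps.

965 kbps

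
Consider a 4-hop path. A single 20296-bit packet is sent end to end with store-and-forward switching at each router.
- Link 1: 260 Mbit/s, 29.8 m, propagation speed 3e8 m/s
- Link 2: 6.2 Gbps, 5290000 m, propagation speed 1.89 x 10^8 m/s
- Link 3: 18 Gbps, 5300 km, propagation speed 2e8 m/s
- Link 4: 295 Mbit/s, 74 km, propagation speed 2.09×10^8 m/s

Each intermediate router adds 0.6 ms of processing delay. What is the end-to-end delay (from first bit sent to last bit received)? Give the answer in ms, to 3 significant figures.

Transmission delays (L/R per hop): 0.0780615, 0.00327355, 0.00112756, 0.0688 ms; sum = 0.151263 ms.
Propagation delays (d/s per hop): 9.93333e-05, 27.9894, 26.5, 0.354067 ms; sum = 54.8436 ms.
Processing at 3 router(s): 3 × 0.6 ms = 1.8 ms.
End-to-end = 56.8 ms.

56.8 ms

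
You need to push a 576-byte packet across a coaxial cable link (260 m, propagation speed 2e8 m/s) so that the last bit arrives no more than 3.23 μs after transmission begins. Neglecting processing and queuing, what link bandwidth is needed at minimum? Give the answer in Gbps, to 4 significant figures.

L = 4608 bits.
Propagation delay = 260 / 200000000 = 1.3 μs.
Transmission budget = 3.23 − 1.3 = 1.93 μs.
R ≥ L / t_tx = 4608 bits / 1.93e-06 s = 2.388 Gbps.

2.388 Gbps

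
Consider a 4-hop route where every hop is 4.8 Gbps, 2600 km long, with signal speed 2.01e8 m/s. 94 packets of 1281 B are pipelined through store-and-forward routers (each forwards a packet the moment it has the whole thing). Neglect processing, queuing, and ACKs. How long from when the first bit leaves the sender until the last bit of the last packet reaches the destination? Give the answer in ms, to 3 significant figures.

Per-hop transmission t_tx = L/R = 10248/4800000000 = 0.002135 ms.
Per-hop propagation t_prop = 2600000/2.01e+08 = 12.9353 ms.
Pipeline fill: first packet needs 4·t_tx to clear all hops; remaining 93 packets each add one t_tx.
Total = (4+94-1)·t_tx + 4·t_prop = 97·0.002135 + 4·12.9353 = 51.9 ms.

51.9 ms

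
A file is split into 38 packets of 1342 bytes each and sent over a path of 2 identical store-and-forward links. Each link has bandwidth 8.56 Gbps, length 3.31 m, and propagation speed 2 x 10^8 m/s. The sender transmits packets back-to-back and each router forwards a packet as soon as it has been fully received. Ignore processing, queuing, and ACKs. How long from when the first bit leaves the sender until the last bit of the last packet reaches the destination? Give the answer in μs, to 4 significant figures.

48.95 μs

Per-hop transmission t_tx = L/R = 10736/8.56e+09 = 1.25421 μs.
Per-hop propagation t_prop = 3.31/200000000 = 0.01655 μs.
Pipeline fill: first packet needs 2·t_tx to clear all hops; remaining 37 packets each add one t_tx.
Total = (2+38-1)·t_tx + 2·t_prop = 39·1.25421 + 2·0.01655 = 48.95 μs.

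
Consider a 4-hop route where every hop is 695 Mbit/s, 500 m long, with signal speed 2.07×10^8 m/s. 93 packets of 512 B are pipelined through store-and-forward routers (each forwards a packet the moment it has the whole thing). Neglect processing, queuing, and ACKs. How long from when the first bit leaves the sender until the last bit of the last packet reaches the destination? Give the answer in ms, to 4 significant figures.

Per-hop transmission t_tx = L/R = 4096/695000000 = 0.00589353 ms.
Per-hop propagation t_prop = 500/2.07e+08 = 0.00241546 ms.
Pipeline fill: first packet needs 4·t_tx to clear all hops; remaining 92 packets each add one t_tx.
Total = (4+93-1)·t_tx + 4·t_prop = 96·0.00589353 + 4·0.00241546 = 0.5754 ms.

0.5754 ms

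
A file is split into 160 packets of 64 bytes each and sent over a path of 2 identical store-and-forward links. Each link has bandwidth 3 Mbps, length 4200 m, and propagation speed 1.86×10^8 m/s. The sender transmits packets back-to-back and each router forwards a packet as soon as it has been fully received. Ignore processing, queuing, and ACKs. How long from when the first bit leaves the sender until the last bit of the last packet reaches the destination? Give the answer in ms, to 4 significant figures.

Per-hop transmission t_tx = L/R = 512/3000000 = 0.170667 ms.
Per-hop propagation t_prop = 4200/186000000 = 0.0225806 ms.
Pipeline fill: first packet needs 2·t_tx to clear all hops; remaining 159 packets each add one t_tx.
Total = (2+160-1)·t_tx + 2·t_prop = 161·0.170667 + 2·0.0225806 = 27.52 ms.

27.52 ms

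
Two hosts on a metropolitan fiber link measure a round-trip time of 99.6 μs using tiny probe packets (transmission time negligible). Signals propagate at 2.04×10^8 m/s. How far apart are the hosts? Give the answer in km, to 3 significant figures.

10.2 km

One-way propagation = RTT/2 = 49.8 μs.
d = s × t = 204000000 × 4.98e-05 = 10.2 km.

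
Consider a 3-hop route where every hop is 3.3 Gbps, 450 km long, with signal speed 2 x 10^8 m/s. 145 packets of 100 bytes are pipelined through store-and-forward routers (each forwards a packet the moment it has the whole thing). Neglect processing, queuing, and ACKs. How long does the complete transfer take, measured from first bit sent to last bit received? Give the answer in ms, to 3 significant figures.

6.79 ms

Per-hop transmission t_tx = L/R = 800/3300000000 = 0.000242424 ms.
Per-hop propagation t_prop = 450000/200000000 = 2.25 ms.
Pipeline fill: first packet needs 3·t_tx to clear all hops; remaining 144 packets each add one t_tx.
Total = (3+145-1)·t_tx + 3·t_prop = 147·0.000242424 + 3·2.25 = 6.79 ms.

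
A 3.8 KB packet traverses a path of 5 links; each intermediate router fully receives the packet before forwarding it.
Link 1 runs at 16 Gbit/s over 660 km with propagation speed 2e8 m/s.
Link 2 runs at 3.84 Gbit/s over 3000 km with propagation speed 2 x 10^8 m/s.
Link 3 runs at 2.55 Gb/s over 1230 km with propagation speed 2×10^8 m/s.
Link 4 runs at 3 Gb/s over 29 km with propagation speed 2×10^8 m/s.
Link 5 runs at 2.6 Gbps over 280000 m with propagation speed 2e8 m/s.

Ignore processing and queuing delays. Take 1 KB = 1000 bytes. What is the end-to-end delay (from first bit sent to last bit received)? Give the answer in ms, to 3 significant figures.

26.0 ms

L = 30400 bits.
Transmission delays (L/R per hop): 0.0019, 0.00791667, 0.0119216, 0.0101333, 0.0116923 ms; sum = 0.0435639 ms.
Propagation delays (d/s per hop): 3.3, 15, 6.15, 0.145, 1.4 ms; sum = 25.995 ms.
End-to-end = 26.0 ms.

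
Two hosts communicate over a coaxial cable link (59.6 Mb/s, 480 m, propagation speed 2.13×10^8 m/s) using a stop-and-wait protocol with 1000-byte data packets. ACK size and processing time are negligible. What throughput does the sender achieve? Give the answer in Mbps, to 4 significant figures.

t_tx = L/R = 8000/59600000 = 0.000134228 s.
t_prop = 480/213000000 = 2.25352e-06 s; RTT = 4.50704e-06 s.
Cycle = t_tx + RTT = 0.000138735 s.
Throughput = L / cycle = 8000 / 0.000138735 = 57.66 Mbps.

57.66 Mbps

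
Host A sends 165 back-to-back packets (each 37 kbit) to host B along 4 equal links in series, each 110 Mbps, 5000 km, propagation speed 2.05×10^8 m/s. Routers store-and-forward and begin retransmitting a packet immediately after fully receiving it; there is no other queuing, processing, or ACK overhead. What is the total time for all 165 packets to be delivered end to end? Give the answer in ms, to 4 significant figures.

154.1 ms

Per-hop transmission t_tx = L/R = 37000/110000000 = 0.336364 ms.
Per-hop propagation t_prop = 5000000/2.05e+08 = 24.3902 ms.
Pipeline fill: first packet needs 4·t_tx to clear all hops; remaining 164 packets each add one t_tx.
Total = (4+165-1)·t_tx + 4·t_prop = 168·0.336364 + 4·24.3902 = 154.1 ms.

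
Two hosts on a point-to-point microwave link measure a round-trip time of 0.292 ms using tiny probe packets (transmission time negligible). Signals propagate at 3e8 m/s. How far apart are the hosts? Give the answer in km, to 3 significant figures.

One-way propagation = RTT/2 = 0.146 ms.
d = s × t = 300000000 × 0.000146 = 43.8 km.

43.8 km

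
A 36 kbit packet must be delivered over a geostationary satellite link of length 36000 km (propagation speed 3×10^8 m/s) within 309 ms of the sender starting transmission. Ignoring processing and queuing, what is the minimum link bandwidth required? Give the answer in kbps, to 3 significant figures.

190 kbps

Propagation delay = 36000000 / 300000000 = 120 ms.
Transmission budget = 309 − 120 = 189 ms.
R ≥ L / t_tx = 36000 bits / 0.189 s = 190 kbps.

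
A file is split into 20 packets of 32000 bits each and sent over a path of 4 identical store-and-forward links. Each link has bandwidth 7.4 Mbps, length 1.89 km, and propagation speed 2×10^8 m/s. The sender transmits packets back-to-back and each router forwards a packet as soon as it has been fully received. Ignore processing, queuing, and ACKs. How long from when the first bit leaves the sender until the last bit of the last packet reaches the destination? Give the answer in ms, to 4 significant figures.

Per-hop transmission t_tx = L/R = 32000/7400000 = 4.32432 ms.
Per-hop propagation t_prop = 1890/200000000 = 0.00945 ms.
Pipeline fill: first packet needs 4·t_tx to clear all hops; remaining 19 packets each add one t_tx.
Total = (4+20-1)·t_tx + 4·t_prop = 23·4.32432 + 4·0.00945 = 99.50 ms.

99.50 ms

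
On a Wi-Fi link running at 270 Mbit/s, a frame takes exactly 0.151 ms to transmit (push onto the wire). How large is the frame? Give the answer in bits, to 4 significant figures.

40770 bits

L = R × t_tx = 270000000 b/s × 0.000151 s = 40770 bits.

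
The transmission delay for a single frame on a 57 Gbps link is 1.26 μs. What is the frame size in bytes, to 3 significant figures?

8980 bytes

L = R × t_tx = 57000000000 b/s × 1.26e-06 s = 71820 bits.
In bytes: 71820 / 8 = 8980 bytes.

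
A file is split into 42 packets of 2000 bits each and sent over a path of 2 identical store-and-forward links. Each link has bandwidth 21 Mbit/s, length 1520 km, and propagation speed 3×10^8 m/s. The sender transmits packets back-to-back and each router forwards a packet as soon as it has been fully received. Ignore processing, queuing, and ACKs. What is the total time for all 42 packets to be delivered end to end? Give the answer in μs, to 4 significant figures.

14230 μs

Per-hop transmission t_tx = L/R = 2000/21000000 = 95.2381 μs.
Per-hop propagation t_prop = 1520000/300000000 = 5066.67 μs.
Pipeline fill: first packet needs 2·t_tx to clear all hops; remaining 41 packets each add one t_tx.
Total = (2+42-1)·t_tx + 2·t_prop = 43·95.2381 + 2·5066.67 = 14230 μs.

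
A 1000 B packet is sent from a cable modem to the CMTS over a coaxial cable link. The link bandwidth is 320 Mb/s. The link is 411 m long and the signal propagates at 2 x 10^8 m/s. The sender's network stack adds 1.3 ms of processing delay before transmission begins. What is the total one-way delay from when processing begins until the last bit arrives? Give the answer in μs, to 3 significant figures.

1330 μs

L = 1000 × 8 = 8000 bits.
Transmission delay = L/R = 8000 / 320000000 = 25 μs.
Propagation delay = d/s = 411 m / 200000000 m/s = 2.055 μs.
Plus processing delay 1.3 ms = 1300 μs.
Total = 1330 μs.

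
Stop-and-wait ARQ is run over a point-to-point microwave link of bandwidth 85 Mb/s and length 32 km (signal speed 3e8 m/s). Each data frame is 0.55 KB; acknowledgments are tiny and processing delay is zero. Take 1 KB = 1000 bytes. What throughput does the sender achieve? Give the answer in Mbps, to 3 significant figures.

t_tx = L/R = 4400/85000000 = 5.17647e-05 s.
t_prop = 32000/300000000 = 0.000106667 s; RTT = 0.000213333 s.
Cycle = t_tx + RTT = 0.000265098 s.
Throughput = L / cycle = 4400 / 0.000265098 = 16.6 Mbps.

16.6 Mbps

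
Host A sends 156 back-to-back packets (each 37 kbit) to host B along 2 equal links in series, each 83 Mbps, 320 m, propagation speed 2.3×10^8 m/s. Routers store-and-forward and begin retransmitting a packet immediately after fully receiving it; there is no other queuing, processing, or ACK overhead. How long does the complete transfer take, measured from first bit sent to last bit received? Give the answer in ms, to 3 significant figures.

Per-hop transmission t_tx = L/R = 37000/83000000 = 0.445783 ms.
Per-hop propagation t_prop = 320/2.3e+08 = 0.0013913 ms.
Pipeline fill: first packet needs 2·t_tx to clear all hops; remaining 155 packets each add one t_tx.
Total = (2+156-1)·t_tx + 2·t_prop = 157·0.445783 + 2·0.0013913 = 70.0 ms.

70.0 ms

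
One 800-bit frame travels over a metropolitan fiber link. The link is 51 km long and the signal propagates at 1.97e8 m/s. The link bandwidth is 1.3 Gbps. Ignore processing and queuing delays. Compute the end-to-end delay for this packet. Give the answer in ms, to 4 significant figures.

Transmission delay = L/R = 800 / 1300000000 = 0.000615385 ms.
Propagation delay = d/s = 51000 m / 197000000 m/s = 0.258883 ms.
Total = 0.2595 ms.

0.2595 ms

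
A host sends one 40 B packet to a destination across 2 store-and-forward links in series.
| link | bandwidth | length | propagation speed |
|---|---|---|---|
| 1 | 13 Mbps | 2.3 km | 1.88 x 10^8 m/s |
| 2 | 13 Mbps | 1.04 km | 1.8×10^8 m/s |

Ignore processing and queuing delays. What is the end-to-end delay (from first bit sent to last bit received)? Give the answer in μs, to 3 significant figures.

67.2 μs

L = 40 × 8 = 320 bits.
Transmission delay per hop = L/R = 320/13000000 = 24.6154 μs; 2 hops → 49.2308 μs.
Propagation delays (d/s per hop): 12.234, 5.77778 μs; sum = 18.0118 μs.
End-to-end = 67.2 μs.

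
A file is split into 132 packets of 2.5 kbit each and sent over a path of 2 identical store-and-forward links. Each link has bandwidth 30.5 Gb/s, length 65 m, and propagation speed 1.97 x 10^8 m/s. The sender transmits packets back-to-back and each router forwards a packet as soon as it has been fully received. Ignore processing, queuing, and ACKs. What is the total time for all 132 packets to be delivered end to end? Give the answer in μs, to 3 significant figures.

Per-hop transmission t_tx = L/R = 2500/30500000000 = 0.0819672 μs.
Per-hop propagation t_prop = 65/197000000 = 0.329949 μs.
Pipeline fill: first packet needs 2·t_tx to clear all hops; remaining 131 packets each add one t_tx.
Total = (2+132-1)·t_tx + 2·t_prop = 133·0.0819672 + 2·0.329949 = 11.6 μs.

11.6 μs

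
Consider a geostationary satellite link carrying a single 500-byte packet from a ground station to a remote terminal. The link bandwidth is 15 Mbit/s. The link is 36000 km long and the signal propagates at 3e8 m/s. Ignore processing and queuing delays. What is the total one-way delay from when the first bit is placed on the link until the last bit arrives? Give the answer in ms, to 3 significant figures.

L = 500 × 8 = 4000 bits.
Transmission delay = L/R = 4000 / 15000000 = 0.266667 ms.
Propagation delay = d/s = 36000000 m / 300000000 m/s = 120 ms.
Total = 120 ms.

120 ms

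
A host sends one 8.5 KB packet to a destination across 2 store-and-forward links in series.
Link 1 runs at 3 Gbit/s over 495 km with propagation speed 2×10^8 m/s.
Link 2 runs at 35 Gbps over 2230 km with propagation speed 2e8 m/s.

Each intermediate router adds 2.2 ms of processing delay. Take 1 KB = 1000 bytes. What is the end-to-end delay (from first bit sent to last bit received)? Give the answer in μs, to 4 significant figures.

L = 68000 bits.
Transmission delays (L/R per hop): 22.6667, 1.94286 μs; sum = 24.6095 μs.
Propagation delays (d/s per hop): 2475, 11150 μs; sum = 13625 μs.
Processing at 1 router(s): 1 × 2.2 ms = 2200 μs.
End-to-end = 15850 μs.

15850 μs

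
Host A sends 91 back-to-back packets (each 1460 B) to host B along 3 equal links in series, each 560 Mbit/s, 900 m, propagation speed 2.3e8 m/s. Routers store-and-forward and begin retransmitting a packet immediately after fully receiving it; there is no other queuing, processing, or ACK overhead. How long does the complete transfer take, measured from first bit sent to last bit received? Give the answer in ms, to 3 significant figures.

1.95 ms

Per-hop transmission t_tx = L/R = 11680/560000000 = 0.0208571 ms.
Per-hop propagation t_prop = 900/2.3e+08 = 0.00391304 ms.
Pipeline fill: first packet needs 3·t_tx to clear all hops; remaining 90 packets each add one t_tx.
Total = (3+91-1)·t_tx + 3·t_prop = 93·0.0208571 + 3·0.00391304 = 1.95 ms.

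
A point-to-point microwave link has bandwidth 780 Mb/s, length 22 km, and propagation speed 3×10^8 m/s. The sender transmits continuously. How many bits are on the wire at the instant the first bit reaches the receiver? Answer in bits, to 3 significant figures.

57200 bits

Propagation delay = 22000 / 300000000 = 7.33333e-05 s.
BDP = R × t_prop = 780000000 × 7.33333e-05 = 57200 bits.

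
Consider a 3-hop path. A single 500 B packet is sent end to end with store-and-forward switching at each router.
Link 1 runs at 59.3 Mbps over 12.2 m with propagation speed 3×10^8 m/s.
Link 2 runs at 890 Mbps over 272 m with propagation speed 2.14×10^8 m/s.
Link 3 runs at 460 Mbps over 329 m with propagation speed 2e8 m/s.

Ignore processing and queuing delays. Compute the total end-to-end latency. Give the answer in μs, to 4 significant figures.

L = 500 × 8 = 4000 bits.
Transmission delays (L/R per hop): 67.4536, 4.49438, 8.69565 μs; sum = 80.6437 μs.
Propagation delays (d/s per hop): 0.0406667, 1.27103, 1.645 μs; sum = 2.95669 μs.
End-to-end = 83.60 μs.

83.60 μs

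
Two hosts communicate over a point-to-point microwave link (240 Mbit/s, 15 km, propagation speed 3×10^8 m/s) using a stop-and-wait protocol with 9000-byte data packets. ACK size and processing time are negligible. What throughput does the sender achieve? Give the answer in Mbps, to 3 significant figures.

t_tx = L/R = 72000/240000000 = 0.0003 s.
t_prop = 15000/300000000 = 5e-05 s; RTT = 0.0001 s.
Cycle = t_tx + RTT = 0.0004 s.
Throughput = L / cycle = 72000 / 0.0004 = 180 Mbps.

180 Mbps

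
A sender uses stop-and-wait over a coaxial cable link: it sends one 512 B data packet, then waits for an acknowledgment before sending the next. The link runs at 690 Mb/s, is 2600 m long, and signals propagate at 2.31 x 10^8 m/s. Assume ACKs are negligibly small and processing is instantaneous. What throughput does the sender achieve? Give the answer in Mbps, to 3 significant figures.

144 Mbps

t_tx = L/R = 4096/690000000 = 5.93623e-06 s.
t_prop = 2600/231000000 = 1.12554e-05 s; RTT = 2.25108e-05 s.
Cycle = t_tx + RTT = 2.84471e-05 s.
Throughput = L / cycle = 4096 / 2.84471e-05 = 144 Mbps.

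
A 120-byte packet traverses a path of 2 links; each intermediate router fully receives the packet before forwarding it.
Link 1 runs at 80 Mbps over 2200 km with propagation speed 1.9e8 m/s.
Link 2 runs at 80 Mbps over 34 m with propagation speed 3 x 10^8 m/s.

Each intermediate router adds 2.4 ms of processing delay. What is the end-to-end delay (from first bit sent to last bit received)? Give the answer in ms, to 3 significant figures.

L = 120 × 8 = 960 bits.
Transmission delay per hop = L/R = 960/80000000 = 0.012 ms; 2 hops → 0.024 ms.
Propagation delays (d/s per hop): 11.5789, 0.000113333 ms; sum = 11.5791 ms.
Processing at 1 router(s): 1 × 2.4 ms = 2.4 ms.
End-to-end = 14.0 ms.

14.0 ms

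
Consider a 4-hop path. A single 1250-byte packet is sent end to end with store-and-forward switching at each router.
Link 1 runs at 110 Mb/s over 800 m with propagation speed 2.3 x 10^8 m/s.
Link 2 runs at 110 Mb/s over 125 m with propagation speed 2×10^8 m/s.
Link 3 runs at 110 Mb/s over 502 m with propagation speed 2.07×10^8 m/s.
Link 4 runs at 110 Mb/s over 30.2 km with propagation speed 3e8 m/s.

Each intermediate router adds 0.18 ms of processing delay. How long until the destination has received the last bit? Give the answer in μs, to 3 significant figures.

1010 μs

L = 1250 × 8 = 10000 bits.
Transmission delay per hop = L/R = 10000/110000000 = 90.9091 μs; 4 hops → 363.636 μs.
Propagation delays (d/s per hop): 3.47826, 0.625, 2.42512, 100.667 μs; sum = 107.195 μs.
Processing at 3 router(s): 3 × 0.18 ms = 540 μs.
End-to-end = 1010 μs.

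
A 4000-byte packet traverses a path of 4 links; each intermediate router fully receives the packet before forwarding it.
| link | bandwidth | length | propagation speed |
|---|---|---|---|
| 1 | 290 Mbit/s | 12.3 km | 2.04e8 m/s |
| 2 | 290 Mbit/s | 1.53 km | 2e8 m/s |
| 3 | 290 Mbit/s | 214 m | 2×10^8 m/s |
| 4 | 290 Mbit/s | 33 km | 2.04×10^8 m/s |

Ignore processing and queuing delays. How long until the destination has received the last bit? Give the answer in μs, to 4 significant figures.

672.2 μs

L = 4000 × 8 = 32000 bits.
Transmission delay per hop = L/R = 32000/290000000 = 110.345 μs; 4 hops → 441.379 μs.
Propagation delays (d/s per hop): 60.2941, 7.65, 1.07, 161.765 μs; sum = 230.779 μs.
End-to-end = 672.2 μs.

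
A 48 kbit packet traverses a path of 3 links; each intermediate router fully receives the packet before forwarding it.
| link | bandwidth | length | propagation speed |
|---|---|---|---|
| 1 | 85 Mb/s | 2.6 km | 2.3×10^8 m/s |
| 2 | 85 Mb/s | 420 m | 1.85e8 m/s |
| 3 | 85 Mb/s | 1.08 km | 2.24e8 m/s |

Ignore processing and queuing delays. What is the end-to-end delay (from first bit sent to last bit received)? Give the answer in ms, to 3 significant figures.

1.71 ms

L = 48000 bits.
Transmission delay per hop = L/R = 48000/85000000 = 0.564706 ms; 3 hops → 1.69412 ms.
Propagation delays (d/s per hop): 0.0113043, 0.00227027, 0.00482143 ms; sum = 0.018396 ms.
End-to-end = 1.71 ms.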